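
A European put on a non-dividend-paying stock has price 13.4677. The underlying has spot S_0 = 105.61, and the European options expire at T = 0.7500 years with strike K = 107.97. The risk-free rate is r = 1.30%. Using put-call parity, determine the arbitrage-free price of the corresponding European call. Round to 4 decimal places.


Answer: Call price = 12.1553

Derivation:
Put-call parity: C - P = S_0 * exp(-qT) - K * exp(-rT).
S_0 * exp(-qT) = 105.6100 * 1.00000000 = 105.61000000
K * exp(-rT) = 107.9700 * 0.99029738 = 106.92240781
C = P + S*exp(-qT) - K*exp(-rT)
C = 13.4677 + 105.61000000 - 106.92240781 = 12.1553


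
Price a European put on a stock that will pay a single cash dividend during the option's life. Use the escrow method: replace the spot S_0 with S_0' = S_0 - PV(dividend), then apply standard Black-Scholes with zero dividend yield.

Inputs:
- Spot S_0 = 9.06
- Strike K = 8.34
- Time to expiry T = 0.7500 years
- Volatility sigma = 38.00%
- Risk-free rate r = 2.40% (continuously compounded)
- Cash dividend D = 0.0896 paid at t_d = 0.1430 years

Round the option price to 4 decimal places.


Answer: Price = 0.7739

Derivation:
PV(D) = D * exp(-r * t_d) = 0.0896 * 0.99657388 = 0.08929302
S_0' = S_0 - PV(D) = 9.0600 - 0.08929302 = 8.97070698
d1 = (ln(S_0'/K) + (r + sigma^2/2)*T) / (sigma*sqrt(T)) = 0.44076522
d2 = d1 - sigma*sqrt(T) = 0.11167556
exp(-rT) = 0.98216103
N(-d1) = 0.32969149; N(-d2) = 0.45554033
P = K * exp(-rT) * N(-d2) - S_0' * N(-d1) = 8.3400 * 0.98216103 * 0.45554033 - 8.97070698 * 0.32969149 = 0.7739


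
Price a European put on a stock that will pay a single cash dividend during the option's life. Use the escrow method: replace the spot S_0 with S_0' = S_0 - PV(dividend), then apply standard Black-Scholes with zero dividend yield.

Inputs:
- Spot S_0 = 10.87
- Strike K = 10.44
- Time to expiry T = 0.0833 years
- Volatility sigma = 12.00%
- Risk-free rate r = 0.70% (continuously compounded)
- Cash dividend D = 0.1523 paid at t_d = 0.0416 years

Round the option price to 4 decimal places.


Answer: Price = 0.0460

Derivation:
PV(D) = D * exp(-r * t_d) = 0.1523 * 0.99970884 = 0.15225566
S_0' = S_0 - PV(D) = 10.8700 - 0.15225566 = 10.71774434
d1 = (ln(S_0'/K) + (r + sigma^2/2)*T) / (sigma*sqrt(T)) = 0.79225403
d2 = d1 - sigma*sqrt(T) = 0.75761995
exp(-rT) = 0.99941707
N(-d1) = 0.21410628; N(-d2) = 0.22433927
P = K * exp(-rT) * N(-d2) - S_0' * N(-d1) = 10.4400 * 0.99941707 * 0.22433927 - 10.71774434 * 0.21410628 = 0.0460


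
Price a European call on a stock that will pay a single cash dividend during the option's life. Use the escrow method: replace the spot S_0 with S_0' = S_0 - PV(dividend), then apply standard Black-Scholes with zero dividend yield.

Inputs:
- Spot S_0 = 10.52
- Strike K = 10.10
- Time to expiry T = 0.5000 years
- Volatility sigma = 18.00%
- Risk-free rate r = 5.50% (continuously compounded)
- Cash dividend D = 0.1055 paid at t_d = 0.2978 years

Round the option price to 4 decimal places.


PV(D) = D * exp(-r * t_d) = 0.1055 * 0.98375441 = 0.10378609
S_0' = S_0 - PV(D) = 10.5200 - 0.10378609 = 10.41621391
d1 = (ln(S_0'/K) + (r + sigma^2/2)*T) / (sigma*sqrt(T)) = 0.52190921
d2 = d1 - sigma*sqrt(T) = 0.39462999
exp(-rT) = 0.97287468
N(d1) = 0.69913323; N(d2) = 0.65344201
C = S_0' * N(d1) - K * exp(-rT) * N(d2) = 10.41621391 * 0.69913323 - 10.1000 * 0.97287468 * 0.65344201 = 0.8616

Answer: Price = 0.8616


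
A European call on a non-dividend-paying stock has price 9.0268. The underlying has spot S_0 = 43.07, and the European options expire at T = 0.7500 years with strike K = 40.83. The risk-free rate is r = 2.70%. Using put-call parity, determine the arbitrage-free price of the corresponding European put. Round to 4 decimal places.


Put-call parity: C - P = S_0 * exp(-qT) - K * exp(-rT).
S_0 * exp(-qT) = 43.0700 * 1.00000000 = 43.07000000
K * exp(-rT) = 40.8300 * 0.97995365 = 40.01150770
P = C - S*exp(-qT) + K*exp(-rT)
P = 9.0268 - 43.07000000 + 40.01150770 = 5.9683

Answer: Put price = 5.9683


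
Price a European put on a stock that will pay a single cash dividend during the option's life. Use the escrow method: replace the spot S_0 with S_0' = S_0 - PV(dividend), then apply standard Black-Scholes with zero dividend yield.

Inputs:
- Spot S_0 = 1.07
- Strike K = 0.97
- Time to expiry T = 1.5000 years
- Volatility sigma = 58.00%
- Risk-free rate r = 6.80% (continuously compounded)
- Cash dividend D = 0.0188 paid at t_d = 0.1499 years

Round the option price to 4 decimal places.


PV(D) = D * exp(-r * t_d) = 0.0188 * 0.98985857 = 0.01860934
S_0' = S_0 - PV(D) = 1.0700 - 0.01860934 = 1.05139066
d1 = (ln(S_0'/K) + (r + sigma^2/2)*T) / (sigma*sqrt(T)) = 0.61219356
d2 = d1 - sigma*sqrt(T) = -0.09815847
exp(-rT) = 0.90302955
N(-d1) = 0.27020485; N(-d2) = 0.53909677
P = K * exp(-rT) * N(-d2) - S_0' * N(-d1) = 0.9700 * 0.90302955 * 0.53909677 - 1.05139066 * 0.27020485 = 0.1881

Answer: Price = 0.1881


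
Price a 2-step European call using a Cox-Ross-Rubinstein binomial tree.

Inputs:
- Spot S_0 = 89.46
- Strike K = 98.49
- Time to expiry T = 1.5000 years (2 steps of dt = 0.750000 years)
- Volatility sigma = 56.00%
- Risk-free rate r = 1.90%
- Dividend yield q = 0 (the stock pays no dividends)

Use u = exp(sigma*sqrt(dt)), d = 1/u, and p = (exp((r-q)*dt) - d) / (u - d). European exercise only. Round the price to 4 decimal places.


Answer: Price = V(0,0) = 20.8817

Derivation:
dt = T/N = 0.750000
u = exp(sigma*sqrt(dt)) = 1.624133; d = 1/u = 0.615713
p = (exp((r-q)*dt) - d) / (u - d) = 0.395310
Discount per step: exp(-r*dt) = 0.985851
Stock lattice S(k, i) with i counting down-moves:
  k=0: S(0,0) = 89.4600
  k=1: S(1,0) = 145.2950; S(1,1) = 55.0817
  k=2: S(2,0) = 235.9783; S(2,1) = 89.4600; S(2,2) = 33.9145
Terminal payoffs V(N, i) = max(S_T - K, 0):
  V(2,0) = 137.488347; V(2,1) = 0.000000; V(2,2) = 0.000000
Backward induction: V(k, i) = exp(-r*dt) * [p * V(k+1, i) + (1-p) * V(k+1, i+1)].
  V(1,0) = exp(-r*dt) * [p*137.488347 + (1-p)*0.000000] = 53.581570
  V(1,1) = exp(-r*dt) * [p*0.000000 + (1-p)*0.000000] = 0.000000
  V(0,0) = exp(-r*dt) * [p*53.581570 + (1-p)*0.000000] = 20.881658


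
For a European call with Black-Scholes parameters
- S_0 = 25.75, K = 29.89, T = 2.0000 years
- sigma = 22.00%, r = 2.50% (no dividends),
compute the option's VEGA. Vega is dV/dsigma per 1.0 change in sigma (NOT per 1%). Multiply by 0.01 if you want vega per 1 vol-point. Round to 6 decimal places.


Answer: Vega = 14.336345

Derivation:
d1 = -0.1629217388; d2 = -0.4740487226
phi(d1) = 0.3936825994; exp(-qT) = 1.0000000000; exp(-rT) = 0.9512294245
Vega = S * exp(-qT) * phi(d1) * sqrt(T) = 25.7500 * 1.0000000000 * 0.3936825994 * 1.4142135624 = 14.336345


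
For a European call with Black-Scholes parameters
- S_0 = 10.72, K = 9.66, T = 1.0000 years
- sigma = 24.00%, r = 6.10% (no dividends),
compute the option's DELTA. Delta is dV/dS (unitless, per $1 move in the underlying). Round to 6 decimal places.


Answer: Delta = 0.790452

Derivation:
d1 = 0.8079896142; d2 = 0.5679896142
phi(d1) = 0.2878366516; exp(-qT) = 1.0000000000; exp(-rT) = 0.9408232398
N(d1) = 0.7904517195
Delta = exp(-qT) * N(d1) = 1.0000000000 * 0.7904517195 = 0.790452


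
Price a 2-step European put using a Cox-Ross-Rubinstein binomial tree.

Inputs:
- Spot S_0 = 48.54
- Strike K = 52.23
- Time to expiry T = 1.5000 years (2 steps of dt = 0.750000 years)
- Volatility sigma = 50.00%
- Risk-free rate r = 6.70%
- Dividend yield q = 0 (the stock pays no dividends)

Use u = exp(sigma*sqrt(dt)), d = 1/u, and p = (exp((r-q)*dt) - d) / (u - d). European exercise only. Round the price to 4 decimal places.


dt = T/N = 0.750000
u = exp(sigma*sqrt(dt)) = 1.541896; d = 1/u = 0.648552
p = (exp((r-q)*dt) - d) / (u - d) = 0.451094
Discount per step: exp(-r*dt) = 0.950992
Stock lattice S(k, i) with i counting down-moves:
  k=0: S(0,0) = 48.5400
  k=1: S(1,0) = 74.8436; S(1,1) = 31.4807
  k=2: S(2,0) = 115.4011; S(2,1) = 48.5400; S(2,2) = 20.4169
Terminal payoffs V(N, i) = max(K - S_T, 0):
  V(2,0) = 0.000000; V(2,1) = 3.690000; V(2,2) = 31.813104
Backward induction: V(k, i) = exp(-r*dt) * [p * V(k+1, i) + (1-p) * V(k+1, i+1)].
  V(1,0) = exp(-r*dt) * [p*0.000000 + (1-p)*3.690000] = 1.926199
  V(1,1) = exp(-r*dt) * [p*3.690000 + (1-p)*31.813104] = 18.189567
  V(0,0) = exp(-r*dt) * [p*1.926199 + (1-p)*18.189567] = 10.321363

Answer: Price = V(0,0) = 10.3214


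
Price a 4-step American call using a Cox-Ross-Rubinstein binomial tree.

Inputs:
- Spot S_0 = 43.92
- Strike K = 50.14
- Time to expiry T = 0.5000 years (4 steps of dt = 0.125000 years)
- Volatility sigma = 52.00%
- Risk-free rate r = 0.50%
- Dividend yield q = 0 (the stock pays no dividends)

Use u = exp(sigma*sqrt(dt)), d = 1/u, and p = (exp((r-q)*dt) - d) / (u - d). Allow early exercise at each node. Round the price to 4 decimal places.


dt = T/N = 0.125000
u = exp(sigma*sqrt(dt)) = 1.201833; d = 1/u = 0.832062
p = (exp((r-q)*dt) - d) / (u - d) = 0.455858
Discount per step: exp(-r*dt) = 0.999375
Stock lattice S(k, i) with i counting down-moves:
  k=0: S(0,0) = 43.9200
  k=1: S(1,0) = 52.7845; S(1,1) = 36.5442
  k=2: S(2,0) = 63.4381; S(2,1) = 43.9200; S(2,2) = 30.4070
  k=3: S(3,0) = 76.2420; S(3,1) = 52.7845; S(3,2) = 36.5442; S(3,3) = 25.3006
  k=4: S(4,0) = 91.6302; S(4,1) = 63.4381; S(4,2) = 43.9200; S(4,3) = 30.4070; S(4,4) = 21.0516
Terminal payoffs V(N, i) = max(S_T - K, 0):
  V(4,0) = 41.490194; V(4,1) = 13.298144; V(4,2) = 0.000000; V(4,3) = 0.000000; V(4,4) = 0.000000
Backward induction: V(k, i) = exp(-r*dt) * [p * V(k+1, i) + (1-p) * V(k+1, i+1)]; then take max(V_cont, immediate exercise) for American.
  V(3,0) = exp(-r*dt) * [p*41.490194 + (1-p)*13.298144] = 26.133373; exercise = 26.102045; V(3,0) = max -> 26.133373
  V(3,1) = exp(-r*dt) * [p*13.298144 + (1-p)*0.000000] = 6.058276; exercise = 2.644499; V(3,1) = max -> 6.058276
  V(3,2) = exp(-r*dt) * [p*0.000000 + (1-p)*0.000000] = 0.000000; exercise = 0.000000; V(3,2) = max -> 0.000000
  V(3,3) = exp(-r*dt) * [p*0.000000 + (1-p)*0.000000] = 0.000000; exercise = 0.000000; V(3,3) = max -> 0.000000
  V(2,0) = exp(-r*dt) * [p*26.133373 + (1-p)*6.058276] = 15.200163; exercise = 13.298144; V(2,0) = max -> 15.200163
  V(2,1) = exp(-r*dt) * [p*6.058276 + (1-p)*0.000000] = 2.759987; exercise = 0.000000; V(2,1) = max -> 2.759987
  V(2,2) = exp(-r*dt) * [p*0.000000 + (1-p)*0.000000] = 0.000000; exercise = 0.000000; V(2,2) = max -> 0.000000
  V(1,0) = exp(-r*dt) * [p*15.200163 + (1-p)*2.759987] = 8.425671; exercise = 2.644499; V(1,0) = max -> 8.425671
  V(1,1) = exp(-r*dt) * [p*2.759987 + (1-p)*0.000000] = 1.257376; exercise = 0.000000; V(1,1) = max -> 1.257376
  V(0,0) = exp(-r*dt) * [p*8.425671 + (1-p)*1.257376] = 4.522272; exercise = 0.000000; V(0,0) = max -> 4.522272

Answer: Price = V(0,0) = 4.5223


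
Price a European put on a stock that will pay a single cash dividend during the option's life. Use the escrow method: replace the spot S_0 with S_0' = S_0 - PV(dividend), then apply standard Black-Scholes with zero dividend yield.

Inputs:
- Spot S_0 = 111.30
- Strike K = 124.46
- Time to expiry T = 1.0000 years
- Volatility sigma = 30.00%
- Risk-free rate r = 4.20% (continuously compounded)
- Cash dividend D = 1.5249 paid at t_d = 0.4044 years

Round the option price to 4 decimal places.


Answer: Price = 18.9502

Derivation:
PV(D) = D * exp(-r * t_d) = 1.5249 * 0.98315863 = 1.49921859
S_0' = S_0 - PV(D) = 111.3000 - 1.49921859 = 109.80078141
d1 = (ln(S_0'/K) + (r + sigma^2/2)*T) / (sigma*sqrt(T)) = -0.12772244
d2 = d1 - sigma*sqrt(T) = -0.42772244
exp(-rT) = 0.95886978
N(-d1) = 0.55081569; N(-d2) = 0.66557340
P = K * exp(-rT) * N(-d2) - S_0' * N(-d1) = 124.4600 * 0.95886978 * 0.66557340 - 109.80078141 * 0.55081569 = 18.9502


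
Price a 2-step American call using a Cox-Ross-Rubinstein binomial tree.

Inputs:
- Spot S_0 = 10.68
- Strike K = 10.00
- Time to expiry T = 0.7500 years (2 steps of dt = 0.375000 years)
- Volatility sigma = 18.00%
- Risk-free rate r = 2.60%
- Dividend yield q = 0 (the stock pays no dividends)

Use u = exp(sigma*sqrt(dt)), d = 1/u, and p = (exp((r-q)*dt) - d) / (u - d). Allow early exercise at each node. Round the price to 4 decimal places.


Answer: Price = V(0,0) = 1.2012

Derivation:
dt = T/N = 0.375000
u = exp(sigma*sqrt(dt)) = 1.116532; d = 1/u = 0.895631
p = (exp((r-q)*dt) - d) / (u - d) = 0.516824
Discount per step: exp(-r*dt) = 0.990297
Stock lattice S(k, i) with i counting down-moves:
  k=0: S(0,0) = 10.6800
  k=1: S(1,0) = 11.9246; S(1,1) = 9.5653
  k=2: S(2,0) = 13.3141; S(2,1) = 10.6800; S(2,2) = 8.5670
Terminal payoffs V(N, i) = max(S_T - K, 0):
  V(2,0) = 3.314144; V(2,1) = 0.680000; V(2,2) = 0.000000
Backward induction: V(k, i) = exp(-r*dt) * [p * V(k+1, i) + (1-p) * V(k+1, i+1)]; then take max(V_cont, immediate exercise) for American.
  V(1,0) = exp(-r*dt) * [p*3.314144 + (1-p)*0.680000] = 2.021583; exercise = 1.924557; V(1,0) = max -> 2.021583
  V(1,1) = exp(-r*dt) * [p*0.680000 + (1-p)*0.000000] = 0.348031; exercise = 0.000000; V(1,1) = max -> 0.348031
  V(0,0) = exp(-r*dt) * [p*2.021583 + (1-p)*0.348031] = 1.201195; exercise = 0.680000; V(0,0) = max -> 1.201195


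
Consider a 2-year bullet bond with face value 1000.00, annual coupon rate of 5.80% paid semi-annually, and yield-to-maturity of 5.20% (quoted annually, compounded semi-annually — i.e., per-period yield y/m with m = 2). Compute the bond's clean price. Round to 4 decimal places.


Answer: Price = 1011.2588

Derivation:
Coupon per period c = face * coupon_rate / m = 29.000000
Periods per year m = 2; per-period yield y/m = 0.026000
Number of cashflows N = 4
Cashflows (t years, CF_t, discount factor 1/(1+y/m)^(m*t), PV):
  t = 0.5000: CF_t = 29.000000, DF = 0.974659, PV = 28.265107
  t = 1.0000: CF_t = 29.000000, DF = 0.949960, PV = 27.548837
  t = 1.5000: CF_t = 29.000000, DF = 0.925887, PV = 26.850719
  t = 2.0000: CF_t = 1029.000000, DF = 0.902424, PV = 928.594125
Price P = sum_t PV_t = 1011.258788


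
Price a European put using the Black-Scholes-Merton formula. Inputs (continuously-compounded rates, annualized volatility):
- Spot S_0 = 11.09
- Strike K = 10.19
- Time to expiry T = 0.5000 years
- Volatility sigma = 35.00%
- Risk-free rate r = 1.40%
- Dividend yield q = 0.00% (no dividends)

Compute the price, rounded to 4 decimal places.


d1 = (ln(S/K) + (r - q + 0.5*sigma^2) * T) / (sigma * sqrt(T)) = 0.49401290
d2 = d1 - sigma * sqrt(T) = 0.24652552
exp(-rT) = 0.99302444; exp(-qT) = 1.00000000
P = K * exp(-rT) * N(-d2) - S_0 * exp(-qT) * N(-d1)
N(-d1) = 0.31064854; N(-d2) = 0.40263772
P = 10.1900 * 0.99302444 * 0.40263772 - 11.0900 * 1.00000000 * 0.31064854 = 0.6292

Answer: Price = 0.6292


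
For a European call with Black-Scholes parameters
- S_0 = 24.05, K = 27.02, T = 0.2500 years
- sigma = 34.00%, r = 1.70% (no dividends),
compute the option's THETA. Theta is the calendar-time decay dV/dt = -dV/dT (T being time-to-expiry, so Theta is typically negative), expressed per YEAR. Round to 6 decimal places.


d1 = -0.5749549175; d2 = -0.7449549175
phi(d1) = 0.3381637235; exp(-qT) = 1.0000000000; exp(-rT) = 0.9957590185
Theta = -S*exp(-qT)*phi(d1)*sigma/(2*sqrt(T)) - r*K*exp(-rT)*N(d2) + q*S*exp(-qT)*N(d1)
N(d1) = 0.2826608936; N(d2) = 0.2281494870; sqrt(T) = 0.5000000000
Term 1 = -24.0500 * 1.0000000000 * 0.3381637235 * 0.3400 / (2 * 0.5000000000) = -2.7651647671
Term 2 = -0.0170 * 27.0200 * 0.9957590185 * 0.2281494870 = -0.1043537382
Term 3 = 0 (no dividend yield, q = 0)
Theta = -2.7651647671 + (-0.1043537382) + (0.0000000000) = -2.869519

Answer: Theta = -2.869519


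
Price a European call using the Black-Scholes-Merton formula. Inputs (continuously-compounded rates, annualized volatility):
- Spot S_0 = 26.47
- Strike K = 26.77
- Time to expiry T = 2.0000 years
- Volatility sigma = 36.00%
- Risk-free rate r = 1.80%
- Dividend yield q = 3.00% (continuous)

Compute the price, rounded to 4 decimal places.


d1 = (ln(S/K) + (r - q + 0.5*sigma^2) * T) / (sigma * sqrt(T)) = 0.18528193
d2 = d1 - sigma * sqrt(T) = -0.32383495
exp(-rT) = 0.96464029; exp(-qT) = 0.94176453
C = S_0 * exp(-qT) * N(d1) - K * exp(-rT) * N(d2)
N(d1) = 0.57349604; N(d2) = 0.37303150
C = 26.4700 * 0.94176453 * 0.57349604 - 26.7700 * 0.96464029 * 0.37303150 = 4.6635

Answer: Price = 4.6635


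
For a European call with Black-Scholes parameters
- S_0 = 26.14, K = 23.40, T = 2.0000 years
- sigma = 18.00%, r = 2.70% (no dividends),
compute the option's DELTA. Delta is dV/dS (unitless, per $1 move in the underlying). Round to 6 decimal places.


d1 = 0.7744024707; d2 = 0.5198440295
phi(d1) = 0.2955881654; exp(-qT) = 1.0000000000; exp(-rT) = 0.9474321065
N(d1) = 0.7806535885
Delta = exp(-qT) * N(d1) = 1.0000000000 * 0.7806535885 = 0.780654

Answer: Delta = 0.780654


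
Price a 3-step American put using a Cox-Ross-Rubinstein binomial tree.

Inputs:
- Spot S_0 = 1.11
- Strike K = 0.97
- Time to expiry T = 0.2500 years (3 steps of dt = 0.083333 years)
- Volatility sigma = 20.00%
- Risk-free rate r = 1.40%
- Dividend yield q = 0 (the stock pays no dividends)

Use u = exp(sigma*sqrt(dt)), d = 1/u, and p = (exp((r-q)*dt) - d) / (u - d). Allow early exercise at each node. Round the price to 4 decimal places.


Answer: Price = V(0,0) = 0.0047

Derivation:
dt = T/N = 0.083333
u = exp(sigma*sqrt(dt)) = 1.059434; d = 1/u = 0.943900
p = (exp((r-q)*dt) - d) / (u - d) = 0.495674
Discount per step: exp(-r*dt) = 0.998834
Stock lattice S(k, i) with i counting down-moves:
  k=0: S(0,0) = 1.1100
  k=1: S(1,0) = 1.1760; S(1,1) = 1.0477
  k=2: S(2,0) = 1.2459; S(2,1) = 1.1100; S(2,2) = 0.9890
  k=3: S(3,0) = 1.3199; S(3,1) = 1.1760; S(3,2) = 1.0477; S(3,3) = 0.9335
Terminal payoffs V(N, i) = max(K - S_T, 0):
  V(3,0) = 0.000000; V(3,1) = 0.000000; V(3,2) = 0.000000; V(3,3) = 0.036529
Backward induction: V(k, i) = exp(-r*dt) * [p * V(k+1, i) + (1-p) * V(k+1, i+1)]; then take max(V_cont, immediate exercise) for American.
  V(2,0) = exp(-r*dt) * [p*0.000000 + (1-p)*0.000000] = 0.000000; exercise = 0.000000; V(2,0) = max -> 0.000000
  V(2,1) = exp(-r*dt) * [p*0.000000 + (1-p)*0.000000] = 0.000000; exercise = 0.000000; V(2,1) = max -> 0.000000
  V(2,2) = exp(-r*dt) * [p*0.000000 + (1-p)*0.036529] = 0.018401; exercise = 0.000000; V(2,2) = max -> 0.018401
  V(1,0) = exp(-r*dt) * [p*0.000000 + (1-p)*0.000000] = 0.000000; exercise = 0.000000; V(1,0) = max -> 0.000000
  V(1,1) = exp(-r*dt) * [p*0.000000 + (1-p)*0.018401] = 0.009269; exercise = 0.000000; V(1,1) = max -> 0.009269
  V(0,0) = exp(-r*dt) * [p*0.000000 + (1-p)*0.009269] = 0.004669; exercise = 0.000000; V(0,0) = max -> 0.004669


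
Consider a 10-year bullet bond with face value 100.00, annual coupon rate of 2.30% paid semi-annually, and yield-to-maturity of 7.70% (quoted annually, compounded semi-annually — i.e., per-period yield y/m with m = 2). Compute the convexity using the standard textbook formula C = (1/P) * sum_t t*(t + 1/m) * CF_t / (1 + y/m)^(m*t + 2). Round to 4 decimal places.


Coupon per period c = face * coupon_rate / m = 1.150000
Periods per year m = 2; per-period yield y/m = 0.038500
Number of cashflows N = 20
Cashflows (t years, CF_t, discount factor 1/(1+y/m)^(m*t), PV):
  t = 0.5000: CF_t = 1.150000, DF = 0.962927, PV = 1.107366
  t = 1.0000: CF_t = 1.150000, DF = 0.927229, PV = 1.066313
  t = 1.5000: CF_t = 1.150000, DF = 0.892854, PV = 1.026782
  t = 2.0000: CF_t = 1.150000, DF = 0.859754, PV = 0.988717
  t = 2.5000: CF_t = 1.150000, DF = 0.827880, PV = 0.952062
  t = 3.0000: CF_t = 1.150000, DF = 0.797188, PV = 0.916767
  t = 3.5000: CF_t = 1.150000, DF = 0.767635, PV = 0.882780
  t = 4.0000: CF_t = 1.150000, DF = 0.739176, PV = 0.850053
  t = 4.5000: CF_t = 1.150000, DF = 0.711773, PV = 0.818539
  t = 5.0000: CF_t = 1.150000, DF = 0.685386, PV = 0.788193
  t = 5.5000: CF_t = 1.150000, DF = 0.659977, PV = 0.758973
  t = 6.0000: CF_t = 1.150000, DF = 0.635509, PV = 0.730836
  t = 6.5000: CF_t = 1.150000, DF = 0.611949, PV = 0.703742
  t = 7.0000: CF_t = 1.150000, DF = 0.589263, PV = 0.677652
  t = 7.5000: CF_t = 1.150000, DF = 0.567417, PV = 0.652530
  t = 8.0000: CF_t = 1.150000, DF = 0.546381, PV = 0.628339
  t = 8.5000: CF_t = 1.150000, DF = 0.526126, PV = 0.605045
  t = 9.0000: CF_t = 1.150000, DF = 0.506621, PV = 0.582614
  t = 9.5000: CF_t = 1.150000, DF = 0.487839, PV = 0.561015
  t = 10.0000: CF_t = 101.150000, DF = 0.469753, PV = 47.515562
Price P = sum_t PV_t = 62.813879
Convexity numerator sum_t t*(t + 1/m) * CF_t / (1+y/m)^(m*t + 2):
  t = 0.5000: term = 0.513391
  t = 1.0000: term = 1.483075
  t = 1.5000: term = 2.856187
  t = 2.0000: term = 4.583834
  t = 2.5000: term = 6.620848
  t = 3.0000: term = 8.925553
  t = 3.5000: term = 11.459545
  t = 4.0000: term = 14.187482
  t = 4.5000: term = 17.076893
  t = 5.0000: term = 20.097985
  t = 5.5000: term = 23.223478
  t = 6.0000: term = 26.428434
  t = 6.5000: term = 29.690104
  t = 7.0000: term = 32.987783
  t = 7.5000: term = 36.302671
  t = 8.0000: term = 39.617744
  t = 8.5000: term = 42.917633
  t = 9.0000: term = 46.188508
  t = 9.5000: term = 49.417973
  t = 10.0000: term = 4626.069648
Convexity = (1/P) * sum = 5040.648769 / 62.813879 = 80.247373

Answer: Convexity = 80.2474


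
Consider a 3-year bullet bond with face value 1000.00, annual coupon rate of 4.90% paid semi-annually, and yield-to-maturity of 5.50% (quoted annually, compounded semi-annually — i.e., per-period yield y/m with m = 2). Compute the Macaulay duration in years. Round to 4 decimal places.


Coupon per period c = face * coupon_rate / m = 24.500000
Periods per year m = 2; per-period yield y/m = 0.027500
Number of cashflows N = 6
Cashflows (t years, CF_t, discount factor 1/(1+y/m)^(m*t), PV):
  t = 0.5000: CF_t = 24.500000, DF = 0.973236, PV = 23.844282
  t = 1.0000: CF_t = 24.500000, DF = 0.947188, PV = 23.206114
  t = 1.5000: CF_t = 24.500000, DF = 0.921838, PV = 22.585026
  t = 2.0000: CF_t = 24.500000, DF = 0.897166, PV = 21.980560
  t = 2.5000: CF_t = 24.500000, DF = 0.873154, PV = 21.392273
  t = 3.0000: CF_t = 1024.500000, DF = 0.849785, PV = 870.604644
Price P = sum_t PV_t = 983.612900
Macaulay numerator sum_t t * PV_t:
  t * PV_t at t = 0.5000: 11.922141
  t * PV_t at t = 1.0000: 23.206114
  t * PV_t at t = 1.5000: 33.877539
  t * PV_t at t = 2.0000: 43.961121
  t * PV_t at t = 2.5000: 53.480682
  t * PV_t at t = 3.0000: 2611.813932
Macaulay duration D = (sum_t t * PV_t) / P = 2778.261529 / 983.612900 = 2.824548

Answer: Macaulay duration = 2.8245 years


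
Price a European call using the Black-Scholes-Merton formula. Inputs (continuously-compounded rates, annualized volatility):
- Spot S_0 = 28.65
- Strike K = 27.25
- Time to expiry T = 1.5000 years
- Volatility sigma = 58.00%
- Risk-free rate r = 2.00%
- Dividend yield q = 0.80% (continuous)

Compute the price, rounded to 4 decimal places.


d1 = (ln(S/K) + (r - q + 0.5*sigma^2) * T) / (sigma * sqrt(T)) = 0.45104386
d2 = d1 - sigma * sqrt(T) = -0.25930816
exp(-rT) = 0.97044553; exp(-qT) = 0.98807171
C = S_0 * exp(-qT) * N(d1) - K * exp(-rT) * N(d2)
N(d1) = 0.67402103; N(d2) = 0.39769874
C = 28.6500 * 0.98807171 * 0.67402103 - 27.2500 * 0.97044553 * 0.39769874 = 8.5634

Answer: Price = 8.5634


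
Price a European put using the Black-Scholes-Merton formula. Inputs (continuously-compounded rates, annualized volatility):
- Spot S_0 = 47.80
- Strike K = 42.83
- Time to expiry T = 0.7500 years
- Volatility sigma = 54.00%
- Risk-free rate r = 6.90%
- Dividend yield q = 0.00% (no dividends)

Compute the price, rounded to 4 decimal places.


d1 = (ln(S/K) + (r - q + 0.5*sigma^2) * T) / (sigma * sqrt(T)) = 0.57924665
d2 = d1 - sigma * sqrt(T) = 0.11159293
exp(-rT) = 0.94956623; exp(-qT) = 1.00000000
P = K * exp(-rT) * N(-d2) - S_0 * exp(-qT) * N(-d1)
N(-d1) = 0.28121138; N(-d2) = 0.45557309
P = 42.8300 * 0.94956623 * 0.45557309 - 47.8000 * 1.00000000 * 0.28121138 = 5.0862

Answer: Price = 5.0862


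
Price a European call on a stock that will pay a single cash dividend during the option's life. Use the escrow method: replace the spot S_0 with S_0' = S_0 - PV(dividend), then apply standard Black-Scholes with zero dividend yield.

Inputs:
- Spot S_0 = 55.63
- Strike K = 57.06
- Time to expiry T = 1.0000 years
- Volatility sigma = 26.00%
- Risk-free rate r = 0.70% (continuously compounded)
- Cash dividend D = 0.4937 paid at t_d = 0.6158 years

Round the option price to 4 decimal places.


Answer: Price = 5.0517

Derivation:
PV(D) = D * exp(-r * t_d) = 0.4937 * 0.99569868 = 0.49157644
S_0' = S_0 - PV(D) = 55.6300 - 0.49157644 = 55.13842356
d1 = (ln(S_0'/K) + (r + sigma^2/2)*T) / (sigma*sqrt(T)) = 0.02516719
d2 = d1 - sigma*sqrt(T) = -0.23483281
exp(-rT) = 0.99302444
N(d1) = 0.51003920; N(d2) = 0.40716925
C = S_0' * N(d1) - K * exp(-rT) * N(d2) = 55.13842356 * 0.51003920 - 57.0600 * 0.99302444 * 0.40716925 = 5.0517


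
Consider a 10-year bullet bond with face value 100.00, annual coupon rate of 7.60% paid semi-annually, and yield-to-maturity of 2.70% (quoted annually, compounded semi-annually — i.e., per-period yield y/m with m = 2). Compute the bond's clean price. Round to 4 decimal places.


Answer: Price = 142.6918

Derivation:
Coupon per period c = face * coupon_rate / m = 3.800000
Periods per year m = 2; per-period yield y/m = 0.013500
Number of cashflows N = 20
Cashflows (t years, CF_t, discount factor 1/(1+y/m)^(m*t), PV):
  t = 0.5000: CF_t = 3.800000, DF = 0.986680, PV = 3.749383
  t = 1.0000: CF_t = 3.800000, DF = 0.973537, PV = 3.699441
  t = 1.5000: CF_t = 3.800000, DF = 0.960569, PV = 3.650164
  t = 2.0000: CF_t = 3.800000, DF = 0.947774, PV = 3.601543
  t = 2.5000: CF_t = 3.800000, DF = 0.935150, PV = 3.553570
  t = 3.0000: CF_t = 3.800000, DF = 0.922694, PV = 3.506235
  t = 3.5000: CF_t = 3.800000, DF = 0.910403, PV = 3.459532
  t = 4.0000: CF_t = 3.800000, DF = 0.898276, PV = 3.413450
  t = 4.5000: CF_t = 3.800000, DF = 0.886311, PV = 3.367982
  t = 5.0000: CF_t = 3.800000, DF = 0.874505, PV = 3.323120
  t = 5.5000: CF_t = 3.800000, DF = 0.862857, PV = 3.278856
  t = 6.0000: CF_t = 3.800000, DF = 0.851363, PV = 3.235181
  t = 6.5000: CF_t = 3.800000, DF = 0.840023, PV = 3.192088
  t = 7.0000: CF_t = 3.800000, DF = 0.828834, PV = 3.149568
  t = 7.5000: CF_t = 3.800000, DF = 0.817794, PV = 3.107616
  t = 8.0000: CF_t = 3.800000, DF = 0.806900, PV = 3.066222
  t = 8.5000: CF_t = 3.800000, DF = 0.796152, PV = 3.025379
  t = 9.0000: CF_t = 3.800000, DF = 0.785547, PV = 2.985080
  t = 9.5000: CF_t = 3.800000, DF = 0.775084, PV = 2.945319
  t = 10.0000: CF_t = 103.800000, DF = 0.764760, PV = 79.382047
Price P = sum_t PV_t = 142.691776


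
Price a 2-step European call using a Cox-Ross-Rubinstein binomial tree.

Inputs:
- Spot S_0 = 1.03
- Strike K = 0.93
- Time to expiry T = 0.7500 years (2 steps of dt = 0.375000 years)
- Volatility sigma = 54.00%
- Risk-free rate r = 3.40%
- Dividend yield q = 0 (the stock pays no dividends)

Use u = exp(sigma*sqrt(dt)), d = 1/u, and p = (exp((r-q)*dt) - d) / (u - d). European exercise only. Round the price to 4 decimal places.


Answer: Price = V(0,0) = 0.2465

Derivation:
dt = T/N = 0.375000
u = exp(sigma*sqrt(dt)) = 1.391916; d = 1/u = 0.718434
p = (exp((r-q)*dt) - d) / (u - d) = 0.437128
Discount per step: exp(-r*dt) = 0.987331
Stock lattice S(k, i) with i counting down-moves:
  k=0: S(0,0) = 1.0300
  k=1: S(1,0) = 1.4337; S(1,1) = 0.7400
  k=2: S(2,0) = 1.9956; S(2,1) = 1.0300; S(2,2) = 0.5316
Terminal payoffs V(N, i) = max(S_T - K, 0):
  V(2,0) = 1.065553; V(2,1) = 0.100000; V(2,2) = 0.000000
Backward induction: V(k, i) = exp(-r*dt) * [p * V(k+1, i) + (1-p) * V(k+1, i+1)].
  V(1,0) = exp(-r*dt) * [p*1.065553 + (1-p)*0.100000] = 0.515456
  V(1,1) = exp(-r*dt) * [p*0.100000 + (1-p)*0.000000] = 0.043159
  V(0,0) = exp(-r*dt) * [p*0.515456 + (1-p)*0.043159] = 0.246450


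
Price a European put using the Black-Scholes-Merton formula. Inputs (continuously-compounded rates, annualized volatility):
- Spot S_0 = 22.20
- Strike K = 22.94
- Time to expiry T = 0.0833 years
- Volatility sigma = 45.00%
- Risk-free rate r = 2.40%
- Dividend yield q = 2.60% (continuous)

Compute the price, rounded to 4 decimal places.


Answer: Price = 1.5746

Derivation:
d1 = (ln(S/K) + (r - q + 0.5*sigma^2) * T) / (sigma * sqrt(T)) = -0.18881050
d2 = d1 - sigma * sqrt(T) = -0.31868833
exp(-rT) = 0.99800280; exp(-qT) = 0.99783654
P = K * exp(-rT) * N(-d2) - S_0 * exp(-qT) * N(-d1)
N(-d1) = 0.57487933; N(-d2) = 0.62501857
P = 22.9400 * 0.99800280 * 0.62501857 - 22.2000 * 0.99783654 * 0.57487933 = 1.5746


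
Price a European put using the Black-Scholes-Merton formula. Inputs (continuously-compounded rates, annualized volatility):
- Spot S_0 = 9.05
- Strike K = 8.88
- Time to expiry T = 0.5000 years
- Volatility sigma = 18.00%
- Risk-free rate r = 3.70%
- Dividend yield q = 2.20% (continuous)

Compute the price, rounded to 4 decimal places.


Answer: Price = 0.3410

Derivation:
d1 = (ln(S/K) + (r - q + 0.5*sigma^2) * T) / (sigma * sqrt(T)) = 0.27155415
d2 = d1 - sigma * sqrt(T) = 0.14427493
exp(-rT) = 0.98167007; exp(-qT) = 0.98906028
P = K * exp(-rT) * N(-d2) - S_0 * exp(-qT) * N(-d1)
N(-d1) = 0.39298243; N(-d2) = 0.44264169
P = 8.8800 * 0.98167007 * 0.44264169 - 9.0500 * 0.98906028 * 0.39298243 = 0.3410


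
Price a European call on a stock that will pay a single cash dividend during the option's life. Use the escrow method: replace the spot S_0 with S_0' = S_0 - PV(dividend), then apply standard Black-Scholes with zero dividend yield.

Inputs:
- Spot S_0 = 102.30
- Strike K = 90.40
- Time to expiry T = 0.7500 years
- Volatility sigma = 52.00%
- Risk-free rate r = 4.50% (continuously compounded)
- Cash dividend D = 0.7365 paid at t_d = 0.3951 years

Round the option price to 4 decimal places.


PV(D) = D * exp(-r * t_d) = 0.7365 * 0.98237762 = 0.72352112
S_0' = S_0 - PV(D) = 102.3000 - 0.72352112 = 101.57647888
d1 = (ln(S_0'/K) + (r + sigma^2/2)*T) / (sigma*sqrt(T)) = 0.55895885
d2 = d1 - sigma*sqrt(T) = 0.10862564
exp(-rT) = 0.96681318
N(d1) = 0.71190510; N(d2) = 0.54325029
C = S_0' * N(d1) - K * exp(-rT) * N(d2) = 101.57647888 * 0.71190510 - 90.4000 * 0.96681318 * 0.54325029 = 24.8328

Answer: Price = 24.8328


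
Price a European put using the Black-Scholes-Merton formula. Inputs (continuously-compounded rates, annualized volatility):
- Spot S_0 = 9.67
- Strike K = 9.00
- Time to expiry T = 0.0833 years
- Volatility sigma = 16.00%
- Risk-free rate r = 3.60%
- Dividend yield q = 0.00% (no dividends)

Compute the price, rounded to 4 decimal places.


Answer: Price = 0.0095

Derivation:
d1 = (ln(S/K) + (r - q + 0.5*sigma^2) * T) / (sigma * sqrt(T)) = 1.64293572
d2 = d1 - sigma * sqrt(T) = 1.59675694
exp(-rT) = 0.99700569; exp(-qT) = 1.00000000
P = K * exp(-rT) * N(-d2) - S_0 * exp(-qT) * N(-d1)
N(-d1) = 0.05019812; N(-d2) = 0.05515995
P = 9.0000 * 0.99700569 * 0.05515995 - 9.6700 * 1.00000000 * 0.05019812 = 0.0095


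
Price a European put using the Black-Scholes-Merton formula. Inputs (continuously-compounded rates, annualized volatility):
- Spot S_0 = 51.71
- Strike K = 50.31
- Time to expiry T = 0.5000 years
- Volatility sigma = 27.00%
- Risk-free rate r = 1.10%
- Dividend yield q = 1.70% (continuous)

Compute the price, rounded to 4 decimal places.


d1 = (ln(S/K) + (r - q + 0.5*sigma^2) * T) / (sigma * sqrt(T)) = 0.22351028
d2 = d1 - sigma * sqrt(T) = 0.03259145
exp(-rT) = 0.99451510; exp(-qT) = 0.99153602
P = K * exp(-rT) * N(-d2) - S_0 * exp(-qT) * N(-d1)
N(-d1) = 0.41156919; N(-d2) = 0.48700019
P = 50.3100 * 0.99451510 * 0.48700019 - 51.7100 * 0.99153602 * 0.41156919 = 3.2645

Answer: Price = 3.2645


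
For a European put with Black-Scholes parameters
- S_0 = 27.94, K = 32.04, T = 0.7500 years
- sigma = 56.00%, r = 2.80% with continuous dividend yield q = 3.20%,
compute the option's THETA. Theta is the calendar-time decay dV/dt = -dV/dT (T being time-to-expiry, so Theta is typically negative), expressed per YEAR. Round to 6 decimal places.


Answer: Theta = -3.350153

Derivation:
d1 = -0.0460349585; d2 = -0.5310091846
phi(d1) = 0.3985197816; exp(-qT) = 0.9762857098; exp(-rT) = 0.9792189646
Theta = -S*exp(-qT)*phi(d1)*sigma/(2*sqrt(T)) + r*K*exp(-rT)*N(-d2) - q*S*exp(-qT)*N(-d1)
N(-d1) = 0.5183588067; N(-d2) = 0.7022937927; sqrt(T) = 0.8660254038
Term 1 = -27.9400 * 0.9762857098 * 0.3985197816 * 0.5600 / (2 * 0.8660254038) = -3.5146381394
Term 2 = 0.0280 * 32.0400 * 0.9792189646 * 0.7022937927 = 0.6169488862
Term 3 = -0.0320 * 27.9400 * 0.9762857098 * 0.5183588067 = -0.4524637535
Theta = -3.5146381394 + (0.6169488862) + (-0.4524637535) = -3.350153


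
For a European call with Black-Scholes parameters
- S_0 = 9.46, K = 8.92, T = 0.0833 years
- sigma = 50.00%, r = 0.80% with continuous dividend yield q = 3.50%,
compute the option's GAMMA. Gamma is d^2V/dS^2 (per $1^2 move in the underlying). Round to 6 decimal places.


Answer: Gamma = 0.261659

Derivation:
d1 = 0.4638655737; d2 = 0.3195568768
phi(d1) = 0.3582500157; exp(-qT) = 0.9970887459; exp(-rT) = 0.9993338220
Gamma = exp(-qT) * phi(d1) / (S * sigma * sqrt(T)) = 0.9970887459 * 0.3582500157 / (9.4600 * 0.5000 * 0.2886173938) = 0.261659


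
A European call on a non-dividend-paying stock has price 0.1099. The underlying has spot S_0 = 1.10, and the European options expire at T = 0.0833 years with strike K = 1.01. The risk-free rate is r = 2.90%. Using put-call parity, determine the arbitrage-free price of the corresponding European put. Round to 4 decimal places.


Put-call parity: C - P = S_0 * exp(-qT) - K * exp(-rT).
S_0 * exp(-qT) = 1.1000 * 1.00000000 = 1.10000000
K * exp(-rT) = 1.0100 * 0.99758722 = 1.00756309
P = C - S*exp(-qT) + K*exp(-rT)
P = 0.1099 - 1.10000000 + 1.00756309 = 0.0175

Answer: Put price = 0.0175


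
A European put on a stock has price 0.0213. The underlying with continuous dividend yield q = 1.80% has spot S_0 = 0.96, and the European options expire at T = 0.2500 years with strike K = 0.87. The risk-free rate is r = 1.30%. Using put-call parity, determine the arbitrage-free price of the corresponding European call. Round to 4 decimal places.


Answer: Call price = 0.1098

Derivation:
Put-call parity: C - P = S_0 * exp(-qT) - K * exp(-rT).
S_0 * exp(-qT) = 0.9600 * 0.99551011 = 0.95568971
K * exp(-rT) = 0.8700 * 0.99675528 = 0.86717709
C = P + S*exp(-qT) - K*exp(-rT)
C = 0.0213 + 0.95568971 - 0.86717709 = 0.1098


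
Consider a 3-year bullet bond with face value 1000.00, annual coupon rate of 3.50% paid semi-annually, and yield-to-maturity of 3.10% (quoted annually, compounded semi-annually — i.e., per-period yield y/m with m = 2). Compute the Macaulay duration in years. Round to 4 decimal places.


Answer: Macaulay duration = 2.8748 years

Derivation:
Coupon per period c = face * coupon_rate / m = 17.500000
Periods per year m = 2; per-period yield y/m = 0.015500
Number of cashflows N = 6
Cashflows (t years, CF_t, discount factor 1/(1+y/m)^(m*t), PV):
  t = 0.5000: CF_t = 17.500000, DF = 0.984737, PV = 17.232890
  t = 1.0000: CF_t = 17.500000, DF = 0.969706, PV = 16.969857
  t = 1.5000: CF_t = 17.500000, DF = 0.954905, PV = 16.710839
  t = 2.0000: CF_t = 17.500000, DF = 0.940330, PV = 16.455775
  t = 2.5000: CF_t = 17.500000, DF = 0.925977, PV = 16.204604
  t = 3.0000: CF_t = 1017.500000, DF = 0.911844, PV = 927.801032
Price P = sum_t PV_t = 1011.374998
Macaulay numerator sum_t t * PV_t:
  t * PV_t at t = 0.5000: 8.616445
  t * PV_t at t = 1.0000: 16.969857
  t * PV_t at t = 1.5000: 25.066259
  t * PV_t at t = 2.0000: 32.911550
  t * PV_t at t = 2.5000: 40.511509
  t * PV_t at t = 3.0000: 2783.403097
Macaulay duration D = (sum_t t * PV_t) / P = 2907.478718 / 1011.374998 = 2.874778


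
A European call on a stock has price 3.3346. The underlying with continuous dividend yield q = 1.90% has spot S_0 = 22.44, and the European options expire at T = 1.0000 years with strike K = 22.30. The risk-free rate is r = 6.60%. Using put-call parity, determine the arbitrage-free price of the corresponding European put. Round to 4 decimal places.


Answer: Put price = 2.1927

Derivation:
Put-call parity: C - P = S_0 * exp(-qT) - K * exp(-rT).
S_0 * exp(-qT) = 22.4400 * 0.98117936 = 22.01766489
K * exp(-rT) = 22.3000 * 0.93613086 = 20.87571827
P = C - S*exp(-qT) + K*exp(-rT)
P = 3.3346 - 22.01766489 + 20.87571827 = 2.1927


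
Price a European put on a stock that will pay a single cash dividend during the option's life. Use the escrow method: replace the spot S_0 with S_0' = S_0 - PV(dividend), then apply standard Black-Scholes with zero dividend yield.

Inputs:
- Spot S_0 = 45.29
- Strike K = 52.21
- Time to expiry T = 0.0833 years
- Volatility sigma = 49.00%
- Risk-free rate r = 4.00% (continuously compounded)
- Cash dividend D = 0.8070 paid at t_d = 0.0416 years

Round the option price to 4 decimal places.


PV(D) = D * exp(-r * t_d) = 0.8070 * 0.99833738 = 0.80565827
S_0' = S_0 - PV(D) = 45.2900 - 0.80565827 = 44.48434173
d1 = (ln(S_0'/K) + (r + sigma^2/2)*T) / (sigma*sqrt(T)) = -1.03805690
d2 = d1 - sigma*sqrt(T) = -1.17947943
exp(-rT) = 0.99667354
N(-d1) = 0.85037822; N(-d2) = 0.88089634
P = K * exp(-rT) * N(-d2) - S_0' * N(-d1) = 52.2100 * 0.99667354 * 0.88089634 - 44.48434173 * 0.85037822 = 8.0101

Answer: Price = 8.0101


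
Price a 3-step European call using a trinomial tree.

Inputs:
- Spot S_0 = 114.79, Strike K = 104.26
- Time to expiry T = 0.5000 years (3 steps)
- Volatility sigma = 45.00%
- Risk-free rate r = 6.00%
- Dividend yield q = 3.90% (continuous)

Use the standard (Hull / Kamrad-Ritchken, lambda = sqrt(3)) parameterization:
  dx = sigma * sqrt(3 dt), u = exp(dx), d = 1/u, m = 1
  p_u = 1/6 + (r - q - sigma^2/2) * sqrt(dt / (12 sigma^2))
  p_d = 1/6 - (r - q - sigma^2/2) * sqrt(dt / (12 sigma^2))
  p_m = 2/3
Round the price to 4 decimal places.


Answer: Price = V(0,0) = 20.0750

Derivation:
dt = T/N = 0.166667; dx = sigma*sqrt(3*dt) = 0.318198
u = exp(dx) = 1.374648; d = 1/u = 0.727459
p_u = 0.145650, p_m = 0.666667, p_d = 0.187683
Discount per step: exp(-r*dt) = 0.990050
Stock lattice S(k, j) with j the centered position index:
  k=0: S(0,+0) = 114.7900
  k=1: S(1,-1) = 83.5050; S(1,+0) = 114.7900; S(1,+1) = 157.7959
  k=2: S(2,-2) = 60.7464; S(2,-1) = 83.5050; S(2,+0) = 114.7900; S(2,+1) = 157.7959; S(2,+2) = 216.9139
  k=3: S(3,-3) = 44.1905; S(3,-2) = 60.7464; S(3,-1) = 83.5050; S(3,+0) = 114.7900; S(3,+1) = 157.7959; S(3,+2) = 216.9139; S(3,+3) = 298.1804
Terminal payoffs V(N, j) = max(S_T - K, 0):
  V(3,-3) = 0.000000; V(3,-2) = 0.000000; V(3,-1) = 0.000000; V(3,+0) = 10.530000; V(3,+1) = 53.535900; V(3,+2) = 112.653894; V(3,+3) = 193.920357
Backward induction: V(k, j) = exp(-r*dt) * [p_u * V(k+1, j+1) + p_m * V(k+1, j) + p_d * V(k+1, j-1)]
  V(2,-2) = exp(-r*dt) * [p_u*0.000000 + p_m*0.000000 + p_d*0.000000] = 0.000000
  V(2,-1) = exp(-r*dt) * [p_u*10.530000 + p_m*0.000000 + p_d*0.000000] = 1.518433
  V(2,+0) = exp(-r*dt) * [p_u*53.535900 + p_m*10.530000 + p_d*0.000000] = 14.670061
  V(2,+1) = exp(-r*dt) * [p_u*112.653894 + p_m*53.535900 + p_d*10.530000] = 53.536878
  V(2,+2) = exp(-r*dt) * [p_u*193.920357 + p_m*112.653894 + p_d*53.535900] = 112.266578
  V(1,-1) = exp(-r*dt) * [p_u*14.670061 + p_m*1.518433 + p_d*0.000000] = 3.117648
  V(1,+0) = exp(-r*dt) * [p_u*53.536878 + p_m*14.670061 + p_d*1.518433] = 17.684929
  V(1,+1) = exp(-r*dt) * [p_u*112.266578 + p_m*53.536878 + p_d*14.670061] = 54.250962
  V(0,+0) = exp(-r*dt) * [p_u*54.250962 + p_m*17.684929 + p_d*3.117648] = 20.074973


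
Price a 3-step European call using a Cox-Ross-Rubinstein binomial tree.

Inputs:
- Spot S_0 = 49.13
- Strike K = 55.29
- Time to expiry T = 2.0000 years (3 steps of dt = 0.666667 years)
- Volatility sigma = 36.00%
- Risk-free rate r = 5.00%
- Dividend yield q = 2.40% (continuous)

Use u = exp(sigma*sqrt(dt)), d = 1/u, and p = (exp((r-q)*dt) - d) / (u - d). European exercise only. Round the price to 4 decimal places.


dt = T/N = 0.666667
u = exp(sigma*sqrt(dt)) = 1.341702; d = 1/u = 0.745322
p = (exp((r-q)*dt) - d) / (u - d) = 0.456357
Discount per step: exp(-r*dt) = 0.967216
Stock lattice S(k, i) with i counting down-moves:
  k=0: S(0,0) = 49.1300
  k=1: S(1,0) = 65.9178; S(1,1) = 36.6177
  k=2: S(2,0) = 88.4420; S(2,1) = 49.1300; S(2,2) = 27.2920
  k=3: S(3,0) = 118.6628; S(3,1) = 65.9178; S(3,2) = 36.6177; S(3,3) = 20.3413
Terminal payoffs V(N, i) = max(S_T - K, 0):
  V(3,0) = 63.372835; V(3,1) = 10.627807; V(3,2) = 0.000000; V(3,3) = 0.000000
Backward induction: V(k, i) = exp(-r*dt) * [p * V(k+1, i) + (1-p) * V(k+1, i+1)].
  V(2,0) = exp(-r*dt) * [p*63.372835 + (1-p)*10.627807] = 33.560846
  V(2,1) = exp(-r*dt) * [p*10.627807 + (1-p)*0.000000] = 4.691075
  V(2,2) = exp(-r*dt) * [p*0.000000 + (1-p)*0.000000] = 0.000000
  V(1,0) = exp(-r*dt) * [p*33.560846 + (1-p)*4.691075] = 17.280293
  V(1,1) = exp(-r*dt) * [p*4.691075 + (1-p)*0.000000] = 2.070623
  V(0,0) = exp(-r*dt) * [p*17.280293 + (1-p)*2.070623] = 8.716232

Answer: Price = V(0,0) = 8.7162
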